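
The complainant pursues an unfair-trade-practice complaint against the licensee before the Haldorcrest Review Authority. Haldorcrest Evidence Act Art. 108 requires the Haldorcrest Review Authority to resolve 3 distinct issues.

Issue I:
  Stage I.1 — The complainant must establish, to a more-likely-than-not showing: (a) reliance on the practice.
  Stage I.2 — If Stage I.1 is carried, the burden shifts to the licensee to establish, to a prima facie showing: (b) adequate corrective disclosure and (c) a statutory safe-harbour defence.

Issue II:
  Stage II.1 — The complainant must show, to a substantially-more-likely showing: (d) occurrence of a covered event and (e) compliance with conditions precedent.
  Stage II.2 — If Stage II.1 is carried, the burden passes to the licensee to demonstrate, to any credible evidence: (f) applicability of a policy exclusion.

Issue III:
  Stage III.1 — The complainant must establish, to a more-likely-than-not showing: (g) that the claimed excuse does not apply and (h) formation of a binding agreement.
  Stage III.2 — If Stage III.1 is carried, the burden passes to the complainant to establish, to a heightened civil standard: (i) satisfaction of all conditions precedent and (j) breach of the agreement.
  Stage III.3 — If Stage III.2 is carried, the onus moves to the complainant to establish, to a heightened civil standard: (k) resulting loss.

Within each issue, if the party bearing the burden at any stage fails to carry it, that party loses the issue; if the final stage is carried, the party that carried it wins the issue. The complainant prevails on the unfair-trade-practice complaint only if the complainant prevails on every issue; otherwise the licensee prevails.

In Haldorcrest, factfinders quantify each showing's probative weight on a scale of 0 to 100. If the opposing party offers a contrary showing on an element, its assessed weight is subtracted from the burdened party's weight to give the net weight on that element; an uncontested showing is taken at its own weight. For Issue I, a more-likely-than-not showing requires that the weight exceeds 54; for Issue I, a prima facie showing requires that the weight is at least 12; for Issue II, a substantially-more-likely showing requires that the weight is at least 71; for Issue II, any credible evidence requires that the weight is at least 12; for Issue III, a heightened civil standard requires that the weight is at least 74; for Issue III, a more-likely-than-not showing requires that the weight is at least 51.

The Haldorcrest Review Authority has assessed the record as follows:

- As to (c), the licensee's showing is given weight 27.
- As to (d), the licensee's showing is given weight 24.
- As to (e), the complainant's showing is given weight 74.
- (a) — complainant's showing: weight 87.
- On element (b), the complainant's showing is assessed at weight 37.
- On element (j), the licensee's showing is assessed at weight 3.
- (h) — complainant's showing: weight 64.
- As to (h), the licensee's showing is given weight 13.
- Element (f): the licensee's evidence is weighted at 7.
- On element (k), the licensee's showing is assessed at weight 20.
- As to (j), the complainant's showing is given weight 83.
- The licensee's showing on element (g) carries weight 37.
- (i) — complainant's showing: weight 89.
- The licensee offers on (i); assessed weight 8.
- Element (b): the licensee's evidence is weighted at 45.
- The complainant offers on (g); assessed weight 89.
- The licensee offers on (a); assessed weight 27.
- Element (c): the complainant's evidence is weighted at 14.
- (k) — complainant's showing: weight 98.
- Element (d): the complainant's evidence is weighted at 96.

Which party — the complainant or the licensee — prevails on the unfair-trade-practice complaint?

complainant

— Issue I —
Stage I.1 — burden on complainant; standard: a more-likely-than-not showing (weight exceeds 54).
    (a): 87 − 27 = 60 > 54 [met]
  The complainant carries Stage I.1; the licensee now bears the burden.
Stage I.2 — burden on licensee; standard: a prima facie showing (weight is at least 12).
    (b): 45 − 37 = 8 < 12 [not met]
    (c): 27 − 14 = 13 ≥ 12 [met]
  The licensee does not carry Stage I.2.
The analysis ends at Stage I.2; the complainant prevails on this issue.
— Issue II —
At Stage II.1 the complainant must meet a substantially-more-likely showing (weight is at least 71): on (d) the weight is 96 less the opposing 24 gives net 72, ≥ 71, so (d) meets the standard; on (e) the weight is 74, which does reach 71, so (e) meets the standard.
  All elements met. The burden passes to the licensee.
At Stage II.2 the licensee must meet any credible evidence (weight is at least 12): on (f) the weight is 7, < 12, so (f) does not meet the standard.
  Not every element is met, so the licensee fails to carry Stage II.2.
The complainant prevails on this issue.
— Issue III —
Stage III.1 — burden on complainant; standard: a more-likely-than-not showing (weight is at least 51).
    (g): 89 − 37 = 52 ≥ 51 [met]
    (h): 64 − 13 = 51 ≥ 51 [met]
  Stage III.1 carried; the burden remains with the complainant.
Stage III.2 — burden on complainant; standard: a heightened civil standard (weight is at least 74).
    (i): 89 − 8 = 81 ≥ 74 [met]
    (j): 83 − 3 = 80 ≥ 74 [met]
  Stage III.2 is satisfied; the complainant continues to bear the burden.
Stage III.3 — burden on complainant; standard: a heightened civil standard (weight is at least 74).
    (k): 98 − 20 = 78 ≥ 74 [met]
  The complainant carries the last stage.
All stages carried — the complainant prevails on this issue.
Per-issue: Issue I → complainant; Issue II → complainant; Issue III → complainant. The complainant must prevail on every issue; overall, the complainant prevails.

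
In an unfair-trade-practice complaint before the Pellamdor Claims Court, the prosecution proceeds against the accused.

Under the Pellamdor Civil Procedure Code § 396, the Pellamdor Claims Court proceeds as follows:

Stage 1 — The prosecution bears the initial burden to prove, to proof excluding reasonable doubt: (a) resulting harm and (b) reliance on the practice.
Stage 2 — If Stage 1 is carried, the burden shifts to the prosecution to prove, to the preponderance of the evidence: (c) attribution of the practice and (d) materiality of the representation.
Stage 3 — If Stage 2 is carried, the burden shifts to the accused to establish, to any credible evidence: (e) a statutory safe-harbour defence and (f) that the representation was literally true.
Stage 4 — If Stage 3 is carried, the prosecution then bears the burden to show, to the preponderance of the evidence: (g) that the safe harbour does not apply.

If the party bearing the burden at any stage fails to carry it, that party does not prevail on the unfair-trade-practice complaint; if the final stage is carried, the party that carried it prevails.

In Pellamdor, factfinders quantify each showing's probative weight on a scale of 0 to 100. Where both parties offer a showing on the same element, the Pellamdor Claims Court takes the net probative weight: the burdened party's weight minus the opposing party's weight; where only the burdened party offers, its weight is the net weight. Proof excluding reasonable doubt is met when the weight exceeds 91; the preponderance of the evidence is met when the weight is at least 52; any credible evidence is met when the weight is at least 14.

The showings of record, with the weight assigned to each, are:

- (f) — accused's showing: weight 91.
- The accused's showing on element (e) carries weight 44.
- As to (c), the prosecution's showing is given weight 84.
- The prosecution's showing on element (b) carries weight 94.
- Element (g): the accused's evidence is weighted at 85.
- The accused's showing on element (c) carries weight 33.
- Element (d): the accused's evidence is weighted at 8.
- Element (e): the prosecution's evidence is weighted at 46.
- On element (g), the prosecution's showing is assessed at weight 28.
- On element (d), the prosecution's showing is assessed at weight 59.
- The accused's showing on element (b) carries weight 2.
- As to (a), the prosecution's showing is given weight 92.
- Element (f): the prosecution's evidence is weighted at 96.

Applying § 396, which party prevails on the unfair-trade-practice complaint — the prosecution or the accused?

accused

Stage 1 (prosecution, proof excluding reasonable doubt, weight exceeds 91): (a) 92 > 91 — meets; (b) net 94−2=92 > 91 — meets.
  Stage 1 is satisfied; the prosecution continues to bear the burden.
Stage 2 (prosecution, the preponderance of the evidence, weight is at least 52): (c) net 84−33=51 < 52 — fails; (d) net 59−8=51 < 52 — fails.
  Not every element is met, so the prosecution fails to carry Stage 2.
The accused prevails.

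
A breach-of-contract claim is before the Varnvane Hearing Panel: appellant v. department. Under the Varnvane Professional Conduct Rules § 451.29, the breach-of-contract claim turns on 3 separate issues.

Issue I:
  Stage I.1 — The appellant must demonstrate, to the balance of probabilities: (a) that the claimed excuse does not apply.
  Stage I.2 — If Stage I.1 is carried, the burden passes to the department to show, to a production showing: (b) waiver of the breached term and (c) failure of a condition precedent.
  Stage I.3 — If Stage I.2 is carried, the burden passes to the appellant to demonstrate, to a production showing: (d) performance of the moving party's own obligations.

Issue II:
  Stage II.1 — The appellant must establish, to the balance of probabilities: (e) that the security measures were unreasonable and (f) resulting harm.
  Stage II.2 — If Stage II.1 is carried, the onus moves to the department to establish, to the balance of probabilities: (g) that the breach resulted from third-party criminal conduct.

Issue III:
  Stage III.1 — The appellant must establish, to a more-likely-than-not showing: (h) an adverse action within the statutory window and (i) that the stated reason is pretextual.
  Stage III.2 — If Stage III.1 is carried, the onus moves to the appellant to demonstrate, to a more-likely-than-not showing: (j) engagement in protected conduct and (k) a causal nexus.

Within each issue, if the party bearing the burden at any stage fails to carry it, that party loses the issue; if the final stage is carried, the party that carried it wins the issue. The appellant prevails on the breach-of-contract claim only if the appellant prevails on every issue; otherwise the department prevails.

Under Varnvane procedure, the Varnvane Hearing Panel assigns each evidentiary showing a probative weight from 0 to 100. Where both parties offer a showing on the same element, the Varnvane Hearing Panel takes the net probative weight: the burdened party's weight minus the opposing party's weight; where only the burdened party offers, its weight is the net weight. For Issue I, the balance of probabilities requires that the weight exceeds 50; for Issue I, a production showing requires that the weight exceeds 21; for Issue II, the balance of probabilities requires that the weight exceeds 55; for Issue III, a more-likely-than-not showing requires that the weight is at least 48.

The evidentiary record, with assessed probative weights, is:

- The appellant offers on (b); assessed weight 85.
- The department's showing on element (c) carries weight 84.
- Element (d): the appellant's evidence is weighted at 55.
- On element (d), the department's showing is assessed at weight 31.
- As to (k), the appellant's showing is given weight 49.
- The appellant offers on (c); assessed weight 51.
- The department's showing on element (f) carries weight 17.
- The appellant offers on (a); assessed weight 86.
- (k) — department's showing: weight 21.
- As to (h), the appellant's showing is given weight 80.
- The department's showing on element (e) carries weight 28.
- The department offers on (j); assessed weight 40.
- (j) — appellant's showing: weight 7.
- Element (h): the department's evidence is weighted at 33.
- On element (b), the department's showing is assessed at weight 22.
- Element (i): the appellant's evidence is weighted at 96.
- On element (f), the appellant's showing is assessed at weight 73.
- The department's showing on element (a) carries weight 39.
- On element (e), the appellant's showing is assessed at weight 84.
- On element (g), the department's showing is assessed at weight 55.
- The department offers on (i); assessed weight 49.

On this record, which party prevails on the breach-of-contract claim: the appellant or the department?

department

— Issue I —
Stage I.1 — burden on appellant; standard: the balance of probabilities (weight exceeds 50).
    (a): 86 − 39 = 47 ≤ 50 [not met]
  The appellant does not carry Stage I.1.
The analysis ends at Stage I.1; the department prevails on this issue.
— Issue II —
Stage II.1 (appellant, the balance of probabilities, weight exceeds 55): (e) net 84−28=56 > 55 — meets; (f) net 73−17=56 > 55 — meets.
  Stage II.1 carried; the burden shifts to the department.
Stage II.2 (department, the balance of probabilities, weight exceeds 55): (g) 55 ≤ 55 — fails.
  Stage II.2 not carried; the department fails its burden.
The analysis ends at Stage II.2; the appellant prevails on this issue.
— Issue III —
Stage III.1 — burden on appellant; standard: a more-likely-than-not showing (weight is at least 48).
    (h): 80 − 33 = 47 < 48 [not met]
    (i): 96 − 49 = 47 < 48 [not met]
  The appellant does not carry Stage III.1.
The department prevails on this issue.
Per-issue: Issue I → department; Issue II → appellant; Issue III → department. The appellant must prevail on every issue; overall, the department prevails.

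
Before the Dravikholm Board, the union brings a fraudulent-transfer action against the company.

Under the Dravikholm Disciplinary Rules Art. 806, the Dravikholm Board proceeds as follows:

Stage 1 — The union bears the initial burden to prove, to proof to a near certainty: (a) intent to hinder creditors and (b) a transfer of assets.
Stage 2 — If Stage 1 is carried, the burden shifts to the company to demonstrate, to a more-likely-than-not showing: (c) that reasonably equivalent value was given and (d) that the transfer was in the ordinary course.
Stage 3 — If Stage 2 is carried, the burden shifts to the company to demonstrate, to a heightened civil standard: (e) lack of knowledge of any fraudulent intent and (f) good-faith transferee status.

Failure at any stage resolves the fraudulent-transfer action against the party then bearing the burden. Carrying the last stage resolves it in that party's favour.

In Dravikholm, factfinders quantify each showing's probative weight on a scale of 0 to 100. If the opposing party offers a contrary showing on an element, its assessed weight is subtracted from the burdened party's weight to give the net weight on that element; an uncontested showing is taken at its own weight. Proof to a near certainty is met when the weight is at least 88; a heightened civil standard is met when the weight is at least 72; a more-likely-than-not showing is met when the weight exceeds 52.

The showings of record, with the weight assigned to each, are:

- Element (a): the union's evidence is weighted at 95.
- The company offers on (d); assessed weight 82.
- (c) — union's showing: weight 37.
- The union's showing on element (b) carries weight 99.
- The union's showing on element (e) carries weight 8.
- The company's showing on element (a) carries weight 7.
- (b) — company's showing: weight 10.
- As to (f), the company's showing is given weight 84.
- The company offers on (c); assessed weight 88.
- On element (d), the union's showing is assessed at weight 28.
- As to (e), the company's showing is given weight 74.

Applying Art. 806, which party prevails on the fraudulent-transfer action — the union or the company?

union

Stage 1 — burden on union; standard: proof to a near certainty (weight is at least 88).
    (a): 95 − 7 = 88 ≥ 88 [met]
    (b): 99 − 10 = 89 ≥ 88 [met]
  All elements met. The burden passes to the company.
Stage 2 — burden on company; standard: a more-likely-than-not showing (weight exceeds 52).
    (c): 88 − 37 = 51 ≤ 52 [not met]
    (d): 82 − 28 = 54 > 52 [met]
  Stage 2 not carried; the company fails its burden.
The union prevails.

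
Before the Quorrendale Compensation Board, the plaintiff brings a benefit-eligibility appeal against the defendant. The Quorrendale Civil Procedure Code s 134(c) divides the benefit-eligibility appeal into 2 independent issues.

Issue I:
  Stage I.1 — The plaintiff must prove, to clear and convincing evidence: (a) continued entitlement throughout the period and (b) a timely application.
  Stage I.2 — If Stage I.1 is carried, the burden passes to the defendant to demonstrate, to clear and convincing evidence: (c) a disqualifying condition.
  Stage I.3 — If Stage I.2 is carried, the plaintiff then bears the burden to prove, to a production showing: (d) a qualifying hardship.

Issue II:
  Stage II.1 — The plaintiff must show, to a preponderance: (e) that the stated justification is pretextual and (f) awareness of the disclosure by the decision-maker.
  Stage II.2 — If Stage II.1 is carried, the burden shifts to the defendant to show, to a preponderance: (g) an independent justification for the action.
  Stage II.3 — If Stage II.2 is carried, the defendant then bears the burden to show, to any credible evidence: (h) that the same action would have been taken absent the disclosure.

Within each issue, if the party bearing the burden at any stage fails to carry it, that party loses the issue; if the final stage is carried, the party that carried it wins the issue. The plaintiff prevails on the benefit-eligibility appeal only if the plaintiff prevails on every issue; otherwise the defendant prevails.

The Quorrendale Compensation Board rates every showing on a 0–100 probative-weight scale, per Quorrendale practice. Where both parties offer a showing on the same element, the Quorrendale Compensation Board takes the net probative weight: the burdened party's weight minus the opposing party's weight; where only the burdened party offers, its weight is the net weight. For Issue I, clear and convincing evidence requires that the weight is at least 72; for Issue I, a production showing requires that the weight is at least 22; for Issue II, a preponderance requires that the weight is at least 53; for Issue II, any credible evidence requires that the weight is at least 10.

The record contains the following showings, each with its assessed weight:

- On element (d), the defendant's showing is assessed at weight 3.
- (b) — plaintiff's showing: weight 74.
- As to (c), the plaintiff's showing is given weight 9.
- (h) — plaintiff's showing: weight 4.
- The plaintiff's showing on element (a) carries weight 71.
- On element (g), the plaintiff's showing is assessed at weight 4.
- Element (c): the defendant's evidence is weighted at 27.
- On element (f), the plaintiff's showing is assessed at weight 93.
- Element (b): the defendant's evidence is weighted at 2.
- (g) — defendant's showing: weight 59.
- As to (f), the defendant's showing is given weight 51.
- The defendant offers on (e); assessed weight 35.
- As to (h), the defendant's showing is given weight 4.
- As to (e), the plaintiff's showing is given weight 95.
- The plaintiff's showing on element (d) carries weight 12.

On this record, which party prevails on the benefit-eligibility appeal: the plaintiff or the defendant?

defendant

— Issue I —
Stage I.1 — burden on plaintiff; standard: clear and convincing evidence (weight is at least 72).
    (a): 71 < 72 [not met]
    (b): 74 − 2 = 72 ≥ 72 [met]
  The plaintiff does not carry Stage I.1.
The defendant prevails on this issue.
— Issue II —
Stage II.1 (plaintiff, a preponderance, weight is at least 53): (e) net 95−35=60 ≥ 53 — meets; (f) net 93−51=42 < 53 — fails.
  The plaintiff does not carry Stage II.1.
So the defendant prevails on this issue.
Per-issue: Issue I → defendant; Issue II → defendant. The plaintiff must prevail on every issue; overall, the defendant prevails.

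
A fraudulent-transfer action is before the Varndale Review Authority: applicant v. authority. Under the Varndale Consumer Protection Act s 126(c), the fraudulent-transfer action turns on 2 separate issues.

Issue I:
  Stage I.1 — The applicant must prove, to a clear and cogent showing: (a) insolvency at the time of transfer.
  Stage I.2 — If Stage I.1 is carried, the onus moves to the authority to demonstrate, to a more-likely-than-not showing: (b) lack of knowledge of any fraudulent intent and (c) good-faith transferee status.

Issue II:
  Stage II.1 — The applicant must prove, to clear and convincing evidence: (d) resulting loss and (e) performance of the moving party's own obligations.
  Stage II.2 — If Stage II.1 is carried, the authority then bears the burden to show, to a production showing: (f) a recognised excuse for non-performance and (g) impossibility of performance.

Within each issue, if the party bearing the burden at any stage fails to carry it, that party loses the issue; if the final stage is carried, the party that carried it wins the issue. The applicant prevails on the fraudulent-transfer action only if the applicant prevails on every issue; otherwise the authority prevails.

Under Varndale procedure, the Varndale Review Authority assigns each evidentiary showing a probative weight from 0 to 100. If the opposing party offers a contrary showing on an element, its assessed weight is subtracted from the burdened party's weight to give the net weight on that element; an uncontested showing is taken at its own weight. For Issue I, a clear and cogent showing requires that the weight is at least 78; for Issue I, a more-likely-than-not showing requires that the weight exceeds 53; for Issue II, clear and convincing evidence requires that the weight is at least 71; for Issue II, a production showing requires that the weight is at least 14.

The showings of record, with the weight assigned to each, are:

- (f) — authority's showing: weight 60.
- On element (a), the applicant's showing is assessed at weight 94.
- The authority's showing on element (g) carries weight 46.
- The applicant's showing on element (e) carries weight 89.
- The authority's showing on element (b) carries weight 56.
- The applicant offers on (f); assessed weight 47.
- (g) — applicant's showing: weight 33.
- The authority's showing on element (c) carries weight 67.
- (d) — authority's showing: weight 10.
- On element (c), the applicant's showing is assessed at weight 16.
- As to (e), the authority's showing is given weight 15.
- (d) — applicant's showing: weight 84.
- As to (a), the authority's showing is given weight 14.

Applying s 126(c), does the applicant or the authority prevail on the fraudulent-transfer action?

— Issue I —
Stage I.1 — burden on applicant; standard: a clear and cogent showing (weight is at least 78).
    (a): 94 − 14 = 80 ≥ 78 [met]
  All elements met. The burden passes to the authority.
Stage I.2 — burden on authority; standard: a more-likely-than-not showing (weight exceeds 53).
    (b): 56 > 53 [met]
    (c): 67 − 16 = 51 ≤ 53 [not met]
  Stage I.2 not carried; the authority fails its burden.
So the applicant prevails on this issue.
— Issue II —
Stage II.1 — burden on applicant; standard: clear and convincing evidence (weight is at least 71).
    (d): 84 − 10 = 74 ≥ 71 [met]
    (e): 89 − 15 = 74 ≥ 71 [met]
  Stage II.1 is satisfied; the onus moves to the authority.
Stage II.2 — burden on authority; standard: a production showing (weight is at least 14).
    (f): 60 − 47 = 13 < 14 [not met]
    (g): 46 − 33 = 13 < 14 [not met]
  Not every element is met, so the authority fails to carry Stage II.2.
So the applicant prevails on this issue.
Per-issue: Issue I → applicant; Issue II → applicant. The applicant must prevail on every issue; overall, the applicant prevails.

applicant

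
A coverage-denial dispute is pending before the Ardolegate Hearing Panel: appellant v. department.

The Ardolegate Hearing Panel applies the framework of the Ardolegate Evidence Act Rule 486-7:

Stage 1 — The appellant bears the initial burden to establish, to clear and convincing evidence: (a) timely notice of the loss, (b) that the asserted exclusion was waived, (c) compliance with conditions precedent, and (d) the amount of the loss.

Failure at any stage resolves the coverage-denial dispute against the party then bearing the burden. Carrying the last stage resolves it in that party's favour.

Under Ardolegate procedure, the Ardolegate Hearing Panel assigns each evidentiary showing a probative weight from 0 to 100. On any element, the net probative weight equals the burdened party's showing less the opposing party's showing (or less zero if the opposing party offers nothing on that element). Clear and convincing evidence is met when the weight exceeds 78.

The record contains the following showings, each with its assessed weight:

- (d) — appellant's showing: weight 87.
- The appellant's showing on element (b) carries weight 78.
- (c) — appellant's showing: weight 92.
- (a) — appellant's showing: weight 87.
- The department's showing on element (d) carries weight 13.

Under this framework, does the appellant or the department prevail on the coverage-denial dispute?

Stage 1 — burden on appellant; standard: clear and convincing evidence (weight exceeds 78).
    (a): 87 > 78 [met]
    (b): 78 ≤ 78 [not met]
    (c): 92 > 78 [met]
    (d): 87 − 13 = 74 ≤ 78 [not met]
  Stage 1 not carried; the appellant fails its burden.
The analysis ends at Stage 1; the department prevails.

department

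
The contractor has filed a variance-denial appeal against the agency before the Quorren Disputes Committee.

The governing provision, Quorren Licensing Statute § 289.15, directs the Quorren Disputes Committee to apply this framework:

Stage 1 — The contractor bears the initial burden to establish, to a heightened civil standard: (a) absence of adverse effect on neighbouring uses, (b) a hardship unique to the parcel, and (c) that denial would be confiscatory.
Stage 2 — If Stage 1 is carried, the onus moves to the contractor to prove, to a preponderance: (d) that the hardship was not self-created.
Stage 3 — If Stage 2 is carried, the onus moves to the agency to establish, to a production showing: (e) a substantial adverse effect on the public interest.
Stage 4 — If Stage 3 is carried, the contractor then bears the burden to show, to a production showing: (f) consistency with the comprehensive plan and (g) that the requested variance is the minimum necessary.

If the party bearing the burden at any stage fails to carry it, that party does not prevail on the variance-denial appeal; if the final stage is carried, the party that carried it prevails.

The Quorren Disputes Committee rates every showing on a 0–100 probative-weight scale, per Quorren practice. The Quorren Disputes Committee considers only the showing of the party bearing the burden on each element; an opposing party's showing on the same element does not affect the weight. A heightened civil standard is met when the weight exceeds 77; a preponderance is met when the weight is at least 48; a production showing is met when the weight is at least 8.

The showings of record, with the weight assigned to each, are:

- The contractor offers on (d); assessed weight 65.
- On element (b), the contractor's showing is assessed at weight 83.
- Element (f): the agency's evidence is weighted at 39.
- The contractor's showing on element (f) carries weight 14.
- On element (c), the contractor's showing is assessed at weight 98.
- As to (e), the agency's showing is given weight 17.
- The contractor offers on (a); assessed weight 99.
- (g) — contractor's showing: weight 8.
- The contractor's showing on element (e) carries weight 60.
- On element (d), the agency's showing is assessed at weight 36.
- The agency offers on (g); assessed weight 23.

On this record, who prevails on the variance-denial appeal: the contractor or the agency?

Stage 1 — burden on contractor; standard: a heightened civil standard (weight exceeds 77).
    (a): 99 > 77 [met]
    (b): 83 > 77 [met]
    (c): 98 > 77 [met]
  Stage 1 carried; the burden remains with the contractor.
Stage 2 — burden on contractor; standard: a preponderance (weight is at least 48).
    (d): 65 (agency's 36 disregarded) ≥ 48 [met]
  All elements met. The burden passes to the agency.
Stage 3 — burden on agency; standard: a production showing (weight is at least 8).
    (e): 17 (contractor's 60 disregarded) ≥ 8 [met]
  The agency carries Stage 3; the contractor now bears the burden.
Stage 4 — burden on contractor; standard: a production showing (weight is at least 8).
    (f): 14 (agency's 39 disregarded) ≥ 8 [met]
    (g): 8 (agency's 23 disregarded) ≥ 8 [met]
  The contractor carries the last stage.
With every stage satisfied, the contractor prevails.

contractor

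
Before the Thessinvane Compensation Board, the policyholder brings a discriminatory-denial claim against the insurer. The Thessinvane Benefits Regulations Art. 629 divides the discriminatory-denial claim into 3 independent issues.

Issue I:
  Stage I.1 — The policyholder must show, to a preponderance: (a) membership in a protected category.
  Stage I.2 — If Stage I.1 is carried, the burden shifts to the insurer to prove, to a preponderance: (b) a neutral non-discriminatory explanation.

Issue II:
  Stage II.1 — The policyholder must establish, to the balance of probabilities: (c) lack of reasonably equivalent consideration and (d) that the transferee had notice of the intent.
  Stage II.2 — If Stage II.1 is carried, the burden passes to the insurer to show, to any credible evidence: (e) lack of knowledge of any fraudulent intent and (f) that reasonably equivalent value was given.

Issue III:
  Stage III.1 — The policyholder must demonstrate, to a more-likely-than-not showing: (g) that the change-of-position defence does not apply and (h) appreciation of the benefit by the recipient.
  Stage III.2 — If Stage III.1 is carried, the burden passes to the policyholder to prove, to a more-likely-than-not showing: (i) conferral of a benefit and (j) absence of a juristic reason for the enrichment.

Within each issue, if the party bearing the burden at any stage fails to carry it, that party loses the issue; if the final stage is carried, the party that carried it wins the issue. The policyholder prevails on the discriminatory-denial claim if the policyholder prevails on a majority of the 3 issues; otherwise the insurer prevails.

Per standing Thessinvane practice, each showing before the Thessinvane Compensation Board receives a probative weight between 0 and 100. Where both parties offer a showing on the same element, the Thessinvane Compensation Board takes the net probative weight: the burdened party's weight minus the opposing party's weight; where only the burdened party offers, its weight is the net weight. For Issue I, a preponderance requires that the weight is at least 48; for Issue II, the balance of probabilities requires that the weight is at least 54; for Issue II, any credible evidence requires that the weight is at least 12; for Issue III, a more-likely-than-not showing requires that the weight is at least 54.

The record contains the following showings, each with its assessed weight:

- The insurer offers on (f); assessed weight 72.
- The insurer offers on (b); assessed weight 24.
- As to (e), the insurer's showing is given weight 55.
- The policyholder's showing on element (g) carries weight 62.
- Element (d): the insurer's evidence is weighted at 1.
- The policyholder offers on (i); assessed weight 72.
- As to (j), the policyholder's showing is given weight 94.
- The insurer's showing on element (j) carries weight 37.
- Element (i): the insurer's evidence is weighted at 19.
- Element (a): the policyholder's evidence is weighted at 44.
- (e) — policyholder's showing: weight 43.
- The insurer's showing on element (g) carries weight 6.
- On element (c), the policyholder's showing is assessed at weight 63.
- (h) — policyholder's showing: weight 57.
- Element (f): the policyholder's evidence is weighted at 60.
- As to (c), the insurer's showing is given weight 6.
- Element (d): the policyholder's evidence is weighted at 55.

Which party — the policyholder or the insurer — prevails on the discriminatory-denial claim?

insurer

— Issue I —
Stage I.1 — burden on policyholder; standard: a preponderance (weight is at least 48).
    (a): 44 < 48 [not met]
  Not every element is met, so the policyholder fails to carry Stage I.1.
The analysis ends at Stage I.1; the insurer prevails on this issue.
— Issue II —
Stage II.1 — burden on policyholder; standard: the balance of probabilities (weight is at least 54).
    (c): 63 − 6 = 57 ≥ 54 [met]
    (d): 55 − 1 = 54 ≥ 54 [met]
  Stage II.1 carried; the burden shifts to the insurer.
Stage II.2 — burden on insurer; standard: any credible evidence (weight is at least 12).
    (e): 55 − 43 = 12 ≥ 12 [met]
    (f): 72 − 60 = 12 ≥ 12 [met]
  All elements met at the final stage.
With every stage satisfied, the insurer prevails on this issue.
— Issue III —
Stage III.1 — burden on policyholder; standard: a more-likely-than-not showing (weight is at least 54).
    (g): 62 − 6 = 56 ≥ 54 [met]
    (h): 57 ≥ 54 [met]
  Stage III.1 is satisfied; the policyholder continues to bear the burden.
Stage III.2 — burden on policyholder; standard: a more-likely-than-not showing (weight is at least 54).
    (i): 72 − 19 = 53 < 54 [not met]
    (j): 94 − 37 = 57 ≥ 54 [met]
  Not every element is met, so the policyholder fails to carry Stage III.2.
The insurer prevails on this issue.
Per-issue: Issue I → insurer; Issue II → insurer; Issue III → insurer. The policyholder must prevail on a majority of issues; overall, the insurer prevails.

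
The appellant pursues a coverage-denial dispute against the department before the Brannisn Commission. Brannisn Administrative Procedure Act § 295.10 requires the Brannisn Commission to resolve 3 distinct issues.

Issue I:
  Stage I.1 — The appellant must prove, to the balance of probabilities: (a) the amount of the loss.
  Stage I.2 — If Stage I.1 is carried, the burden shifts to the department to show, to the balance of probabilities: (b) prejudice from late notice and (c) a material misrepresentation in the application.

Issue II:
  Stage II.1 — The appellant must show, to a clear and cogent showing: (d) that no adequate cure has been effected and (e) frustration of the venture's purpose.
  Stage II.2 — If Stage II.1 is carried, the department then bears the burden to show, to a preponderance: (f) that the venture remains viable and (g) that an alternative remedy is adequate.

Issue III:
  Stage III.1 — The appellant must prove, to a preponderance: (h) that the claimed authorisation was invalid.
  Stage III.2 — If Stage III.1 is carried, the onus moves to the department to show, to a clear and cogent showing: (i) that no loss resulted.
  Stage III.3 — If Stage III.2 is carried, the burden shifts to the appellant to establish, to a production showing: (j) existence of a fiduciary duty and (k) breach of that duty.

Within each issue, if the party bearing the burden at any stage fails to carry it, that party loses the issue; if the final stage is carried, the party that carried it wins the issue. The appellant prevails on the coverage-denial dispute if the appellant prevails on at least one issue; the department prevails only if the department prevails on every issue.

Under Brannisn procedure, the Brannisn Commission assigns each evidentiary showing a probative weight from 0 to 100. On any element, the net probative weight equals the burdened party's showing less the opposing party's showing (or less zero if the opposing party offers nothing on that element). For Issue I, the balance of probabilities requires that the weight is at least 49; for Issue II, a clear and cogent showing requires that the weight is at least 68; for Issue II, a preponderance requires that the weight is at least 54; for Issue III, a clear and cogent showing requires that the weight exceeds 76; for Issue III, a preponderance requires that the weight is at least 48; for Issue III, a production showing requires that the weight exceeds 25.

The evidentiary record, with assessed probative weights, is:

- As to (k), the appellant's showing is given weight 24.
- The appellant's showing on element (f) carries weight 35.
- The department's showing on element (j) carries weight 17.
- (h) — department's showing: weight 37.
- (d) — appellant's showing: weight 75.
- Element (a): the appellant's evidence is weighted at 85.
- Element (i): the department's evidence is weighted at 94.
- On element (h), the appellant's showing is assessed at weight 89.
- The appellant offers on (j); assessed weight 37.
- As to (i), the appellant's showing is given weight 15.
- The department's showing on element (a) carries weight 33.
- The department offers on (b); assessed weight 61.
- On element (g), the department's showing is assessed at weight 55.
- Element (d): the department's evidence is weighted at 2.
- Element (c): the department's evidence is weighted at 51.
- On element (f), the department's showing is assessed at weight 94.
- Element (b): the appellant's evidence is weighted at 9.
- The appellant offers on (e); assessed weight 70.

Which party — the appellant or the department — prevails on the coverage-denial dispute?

— Issue I —
Stage I.1 (appellant, the balance of probabilities, weight is at least 49): (a) net 85−33=52 ≥ 49 — meets.
  All elements met. The burden passes to the department.
Stage I.2 (department, the balance of probabilities, weight is at least 49): (b) net 61−9=52 ≥ 49 — meets; (c) 51 ≥ 49 — meets.
  All elements met at the final stage.
With every stage satisfied, the department prevails on this issue.
— Issue II —
At Stage II.1 the appellant must meet a clear and cogent showing (weight is at least 68): on (d) the weight is 75 less the opposing 2 gives net 73, ≥ 68, so (d) meets the standard; on (e) the weight is 70, ≥ 68, so (e) meets the standard.
  Stage II.1 is satisfied; the onus moves to the department.
At Stage II.2 the department must meet a preponderance (weight is at least 54): on (f) the weight is 94 less the opposing 35 gives net 59, which does reach 54, so (f) meets the standard; on (g) the weight is 55, which does reach 54, so (g) meets the standard.
  Stage II.2 carried; the final stage is satisfied.
With every stage satisfied, the department prevails on this issue.
— Issue III —
Stage III.1 — burden on appellant; standard: a preponderance (weight is at least 48).
    (h): 89 − 37 = 52 ≥ 48 [met]
  Stage III.1 carried; the burden shifts to the department.
Stage III.2 — burden on department; standard: a clear and cogent showing (weight exceeds 76).
    (i): 94 − 15 = 79 > 76 [met]
  The department carries Stage III.2; the appellant now bears the burden.
Stage III.3 — burden on appellant; standard: a production showing (weight exceeds 25).
    (j): 37 − 17 = 20 ≤ 25 [not met]
    (k): 24 ≤ 25 [not met]
  Stage III.3 not carried; the appellant fails its burden.
The department prevails on this issue.
Per-issue: Issue I → department; Issue II → department; Issue III → department. The appellant must prevail on at least one issue; overall, the department prevails.

department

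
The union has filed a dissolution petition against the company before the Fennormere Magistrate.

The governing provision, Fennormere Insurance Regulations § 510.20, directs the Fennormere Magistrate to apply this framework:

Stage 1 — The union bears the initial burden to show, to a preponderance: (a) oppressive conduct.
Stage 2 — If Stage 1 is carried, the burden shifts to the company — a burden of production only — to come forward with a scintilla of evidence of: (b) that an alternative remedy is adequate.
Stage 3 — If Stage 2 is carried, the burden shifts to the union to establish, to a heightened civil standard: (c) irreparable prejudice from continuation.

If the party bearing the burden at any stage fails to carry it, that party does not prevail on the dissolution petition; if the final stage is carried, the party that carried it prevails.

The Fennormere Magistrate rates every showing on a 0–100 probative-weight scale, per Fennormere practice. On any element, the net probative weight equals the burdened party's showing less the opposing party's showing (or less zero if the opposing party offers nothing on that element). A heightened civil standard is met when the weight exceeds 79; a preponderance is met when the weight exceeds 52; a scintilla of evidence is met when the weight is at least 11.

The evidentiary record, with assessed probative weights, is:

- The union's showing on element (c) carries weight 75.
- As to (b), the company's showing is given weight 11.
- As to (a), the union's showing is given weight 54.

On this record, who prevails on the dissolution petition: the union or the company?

company

Stage 1 — burden on union; standard: a preponderance (weight exceeds 52).
    (a): 54 > 52 [met]
  The union carries Stage 1; the company now bears the burden.
Stage 2 — burden on company; standard: a scintilla of evidence (weight is at least 11).
    (b): 11 ≥ 11 [met]
  Stage 2 carried; the burden shifts to the union.
Stage 3 — burden on union; standard: a heightened civil standard (weight exceeds 79).
    (c): 75 ≤ 79 [not met]
  Stage 3 not carried; the union fails its burden.
The company prevails.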